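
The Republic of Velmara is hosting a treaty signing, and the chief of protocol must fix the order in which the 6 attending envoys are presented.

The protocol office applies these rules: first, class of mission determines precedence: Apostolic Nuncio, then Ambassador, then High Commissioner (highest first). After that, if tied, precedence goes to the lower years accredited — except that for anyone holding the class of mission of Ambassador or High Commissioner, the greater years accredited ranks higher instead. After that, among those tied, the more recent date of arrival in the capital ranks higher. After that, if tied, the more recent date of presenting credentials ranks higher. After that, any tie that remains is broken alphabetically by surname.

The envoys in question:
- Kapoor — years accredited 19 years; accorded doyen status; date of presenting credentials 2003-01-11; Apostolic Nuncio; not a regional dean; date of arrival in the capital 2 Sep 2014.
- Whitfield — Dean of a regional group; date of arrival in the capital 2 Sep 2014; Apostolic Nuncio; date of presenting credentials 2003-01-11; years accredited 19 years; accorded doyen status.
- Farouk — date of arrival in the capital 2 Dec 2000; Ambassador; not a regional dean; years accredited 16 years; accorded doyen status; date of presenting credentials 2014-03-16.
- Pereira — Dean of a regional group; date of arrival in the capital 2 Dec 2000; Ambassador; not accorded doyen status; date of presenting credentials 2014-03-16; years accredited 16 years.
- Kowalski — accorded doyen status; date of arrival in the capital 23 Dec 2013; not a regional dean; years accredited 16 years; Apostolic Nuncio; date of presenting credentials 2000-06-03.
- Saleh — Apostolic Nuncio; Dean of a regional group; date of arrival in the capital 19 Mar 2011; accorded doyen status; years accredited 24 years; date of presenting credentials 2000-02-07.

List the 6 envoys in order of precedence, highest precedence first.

By class of mission: Kowalski, Kapoor, Whitfield and Saleh (Apostolic Nuncio); then Farouk and Pereira (Ambassador).
Among Kowalski, Kapoor, Whitfield and Saleh, by years accredited (lower first): Kowalski (16 years) before Kapoor and Whitfield (19 years) before Saleh (24 years).
Kapoor and Whitfield both have date of arrival in the capital 2 Sep 2014, so the next rule applies.
Kapoor and Whitfield both have date of presenting credentials 2003-01-11, so the next rule applies.
Among Kapoor and Whitfield, alphabetically by surname: Kapoor before Whitfield.
Farouk and Pereira both have years accredited 16 years, so the next rule applies.
Farouk and Pereira both have date of arrival in the capital 2 Dec 2000, so the next rule applies.
Farouk and Pereira both have date of presenting credentials 2014-03-16, so the next rule applies.
Among Farouk and Pereira, alphabetically by surname: Farouk before Pereira.
Full order: Kowalski, Kapoor, Whitfield, Saleh, Farouk, Pereira.

Kowalski, Kapoor, Whitfield, Saleh, Farouk, Pereira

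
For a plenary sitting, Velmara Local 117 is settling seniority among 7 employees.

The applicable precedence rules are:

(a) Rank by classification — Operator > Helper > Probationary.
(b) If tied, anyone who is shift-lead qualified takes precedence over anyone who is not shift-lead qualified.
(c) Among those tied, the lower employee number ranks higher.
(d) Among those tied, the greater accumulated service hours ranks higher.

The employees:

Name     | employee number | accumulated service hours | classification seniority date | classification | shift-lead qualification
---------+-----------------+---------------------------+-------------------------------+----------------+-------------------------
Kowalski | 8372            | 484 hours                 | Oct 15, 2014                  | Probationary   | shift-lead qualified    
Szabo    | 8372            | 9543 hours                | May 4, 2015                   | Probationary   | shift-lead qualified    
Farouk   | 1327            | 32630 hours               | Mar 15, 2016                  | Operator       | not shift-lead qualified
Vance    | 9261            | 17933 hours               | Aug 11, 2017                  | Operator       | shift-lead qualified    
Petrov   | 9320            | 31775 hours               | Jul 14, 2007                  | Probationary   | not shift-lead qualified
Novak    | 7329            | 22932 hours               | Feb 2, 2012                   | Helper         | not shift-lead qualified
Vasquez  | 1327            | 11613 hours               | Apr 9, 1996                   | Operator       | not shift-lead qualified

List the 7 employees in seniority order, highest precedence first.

Vance, Farouk, Vasquez, Novak, Szabo, Kowalski, Petrov

By classification: Vance, Farouk and Vasquez (Operator); then Novak (Helper); then Szabo, Kowalski and Petrov (Probationary).
Among Vance, Farouk and Vasquez, shift-lead qualified before not shift-lead qualified: Vance (shift-lead qualified) before Farouk and Vasquez (not shift-lead qualified).
Farouk and Vasquez both have employee number 1327, so the next rule applies.
Among Farouk and Vasquez, by accumulated service hours (higher first): Farouk (32630 hours) before Vasquez (11613 hours).
Among Szabo, Kowalski and Petrov, shift-lead qualified before not shift-lead qualified: Szabo and Kowalski (shift-lead qualified) before Petrov (not shift-lead qualified).
Szabo and Kowalski both have employee number 8372, so the next rule applies.
Among Szabo and Kowalski, by accumulated service hours (higher first): Szabo (9543 hours) before Kowalski (484 hours).
Full order: Vance, Farouk, Vasquez, Novak, Szabo, Kowalski, Petrov.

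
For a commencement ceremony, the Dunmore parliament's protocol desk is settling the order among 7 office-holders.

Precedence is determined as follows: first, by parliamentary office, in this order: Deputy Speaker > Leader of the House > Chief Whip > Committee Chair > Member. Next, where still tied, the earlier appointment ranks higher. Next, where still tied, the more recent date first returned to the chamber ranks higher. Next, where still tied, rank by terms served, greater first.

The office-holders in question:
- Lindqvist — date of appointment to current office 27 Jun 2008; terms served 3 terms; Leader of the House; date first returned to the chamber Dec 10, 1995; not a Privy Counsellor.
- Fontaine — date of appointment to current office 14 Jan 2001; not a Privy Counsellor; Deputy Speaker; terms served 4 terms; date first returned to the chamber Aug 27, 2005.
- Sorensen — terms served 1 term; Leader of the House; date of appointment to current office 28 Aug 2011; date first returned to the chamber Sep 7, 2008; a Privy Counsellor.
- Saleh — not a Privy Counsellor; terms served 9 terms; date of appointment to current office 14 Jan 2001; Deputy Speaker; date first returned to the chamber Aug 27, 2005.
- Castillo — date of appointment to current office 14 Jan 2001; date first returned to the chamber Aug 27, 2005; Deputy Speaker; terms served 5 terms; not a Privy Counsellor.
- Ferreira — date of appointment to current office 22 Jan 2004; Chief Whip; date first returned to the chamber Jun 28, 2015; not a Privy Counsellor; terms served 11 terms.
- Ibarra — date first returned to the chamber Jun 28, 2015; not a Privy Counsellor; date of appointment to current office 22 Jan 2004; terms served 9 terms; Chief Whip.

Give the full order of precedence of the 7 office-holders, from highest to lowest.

By parliamentary office: Saleh, Castillo and Fontaine (Deputy Speaker); then Lindqvist and Sorensen (Leader of the House); then Ferreira and Ibarra (Chief Whip).
Saleh, Castillo and Fontaine all have date of appointment to current office 14 Jan 2001, so the next rule applies.
Saleh, Castillo and Fontaine all have date first returned to the chamber Aug 27, 2005, so the next rule applies.
Among Saleh, Castillo and Fontaine, by terms served (higher first): Saleh (9 terms) before Castillo (5 terms) before Fontaine (4 terms).
Among Lindqvist and Sorensen, by date of appointment to current office (earlier first): Lindqvist (27 Jun 2008) before Sorensen (28 Aug 2011).
Ferreira and Ibarra both have date of appointment to current office 22 Jan 2004, so the next rule applies.
Ferreira and Ibarra both have date first returned to the chamber Jun 28, 2015, so the next rule applies.
Among Ferreira and Ibarra, by terms served (higher first): Ferreira (11 terms) before Ibarra (9 terms).
Full order: Saleh, Castillo, Fontaine, Lindqvist, Sorensen, Ferreira, Ibarra.

Saleh, Castillo, Fontaine, Lindqvist, Sorensen, Ferreira, Ibarra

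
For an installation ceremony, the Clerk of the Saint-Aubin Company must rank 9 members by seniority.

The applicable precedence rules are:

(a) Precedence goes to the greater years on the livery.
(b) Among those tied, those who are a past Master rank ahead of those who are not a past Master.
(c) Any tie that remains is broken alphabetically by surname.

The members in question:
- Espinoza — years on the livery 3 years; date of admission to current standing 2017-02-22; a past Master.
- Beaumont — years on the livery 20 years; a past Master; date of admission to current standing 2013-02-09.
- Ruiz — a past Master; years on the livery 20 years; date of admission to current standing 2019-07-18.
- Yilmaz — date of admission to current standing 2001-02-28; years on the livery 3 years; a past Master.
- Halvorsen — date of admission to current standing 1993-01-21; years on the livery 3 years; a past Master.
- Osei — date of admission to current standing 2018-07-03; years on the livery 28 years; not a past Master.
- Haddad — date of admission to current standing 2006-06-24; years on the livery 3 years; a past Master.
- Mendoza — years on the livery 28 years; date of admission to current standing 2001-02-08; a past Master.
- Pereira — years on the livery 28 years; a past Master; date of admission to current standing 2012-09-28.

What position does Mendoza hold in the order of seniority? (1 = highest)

By years on the livery (higher first): Mendoza, Pereira and Osei (each 28 years); then Beaumont and Ruiz (both 20 years); then Espinoza, Haddad, Halvorsen and Yilmaz (each 3 years).
Among Mendoza, Pereira and Osei, a past Master before not a past Master: Mendoza and Pereira (a past Master) before Osei (not a past Master).
Among Mendoza and Pereira, alphabetically by surname: Mendoza before Pereira.
Beaumont and Ruiz are each a past Master, so the next rule applies.
Among Beaumont and Ruiz, alphabetically by surname: Beaumont before Ruiz.
Espinoza, Haddad, Halvorsen and Yilmaz are each a past Master, so the next rule applies.
Among Espinoza, Haddad, Halvorsen and Yilmaz, alphabetically by surname: Espinoza before Haddad before Halvorsen before Yilmaz.
Order: Mendoza, Pereira, Osei, Beaumont, Ruiz, Espinoza, Haddad, Halvorsen, Yilmaz. So position 1.

1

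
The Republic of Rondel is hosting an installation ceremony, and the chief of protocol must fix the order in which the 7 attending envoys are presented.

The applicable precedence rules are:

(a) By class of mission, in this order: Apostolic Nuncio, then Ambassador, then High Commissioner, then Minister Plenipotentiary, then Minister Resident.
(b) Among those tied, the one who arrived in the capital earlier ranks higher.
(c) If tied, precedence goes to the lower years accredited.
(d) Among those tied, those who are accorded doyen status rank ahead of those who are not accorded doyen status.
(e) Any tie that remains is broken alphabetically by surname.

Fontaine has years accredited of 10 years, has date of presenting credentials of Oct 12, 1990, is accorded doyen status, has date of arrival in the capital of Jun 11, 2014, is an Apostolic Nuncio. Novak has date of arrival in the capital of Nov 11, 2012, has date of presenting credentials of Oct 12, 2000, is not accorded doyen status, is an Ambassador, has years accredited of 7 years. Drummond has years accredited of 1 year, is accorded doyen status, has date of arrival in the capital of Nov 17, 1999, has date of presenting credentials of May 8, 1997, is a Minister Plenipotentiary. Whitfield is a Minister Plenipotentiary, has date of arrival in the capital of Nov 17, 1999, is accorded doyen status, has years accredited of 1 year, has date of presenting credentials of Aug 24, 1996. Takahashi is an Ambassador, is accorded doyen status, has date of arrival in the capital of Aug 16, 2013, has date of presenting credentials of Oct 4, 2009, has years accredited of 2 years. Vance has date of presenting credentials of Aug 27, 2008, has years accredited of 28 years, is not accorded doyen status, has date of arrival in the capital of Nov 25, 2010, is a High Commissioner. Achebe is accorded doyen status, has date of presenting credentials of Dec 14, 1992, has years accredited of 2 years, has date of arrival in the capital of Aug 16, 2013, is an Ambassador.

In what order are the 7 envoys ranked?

By class of mission: Fontaine (Apostolic Nuncio); then Novak, Achebe and Takahashi (Ambassador); then Vance (High Commissioner); then Drummond and Whitfield (Minister Plenipotentiary).
Among Novak, Achebe and Takahashi, by date of arrival in the capital (earlier first): Novak (Nov 11, 2012) before Achebe and Takahashi (Aug 16, 2013).
Achebe and Takahashi both have years accredited 2 years, so the next rule applies.
Achebe and Takahashi are each accorded doyen status, so the next rule applies.
Among Achebe and Takahashi, alphabetically by surname: Achebe before Takahashi.
Drummond and Whitfield both have date of arrival in the capital Nov 17, 1999, so the next rule applies.
Drummond and Whitfield both have years accredited 1 year, so the next rule applies.
Drummond and Whitfield are each accorded doyen status, so the next rule applies.
Among Drummond and Whitfield, alphabetically by surname: Drummond before Whitfield.
Full order: Fontaine, Novak, Achebe, Takahashi, Vance, Drummond, Whitfield.

Fontaine, Novak, Achebe, Takahashi, Vance, Drummond, Whitfield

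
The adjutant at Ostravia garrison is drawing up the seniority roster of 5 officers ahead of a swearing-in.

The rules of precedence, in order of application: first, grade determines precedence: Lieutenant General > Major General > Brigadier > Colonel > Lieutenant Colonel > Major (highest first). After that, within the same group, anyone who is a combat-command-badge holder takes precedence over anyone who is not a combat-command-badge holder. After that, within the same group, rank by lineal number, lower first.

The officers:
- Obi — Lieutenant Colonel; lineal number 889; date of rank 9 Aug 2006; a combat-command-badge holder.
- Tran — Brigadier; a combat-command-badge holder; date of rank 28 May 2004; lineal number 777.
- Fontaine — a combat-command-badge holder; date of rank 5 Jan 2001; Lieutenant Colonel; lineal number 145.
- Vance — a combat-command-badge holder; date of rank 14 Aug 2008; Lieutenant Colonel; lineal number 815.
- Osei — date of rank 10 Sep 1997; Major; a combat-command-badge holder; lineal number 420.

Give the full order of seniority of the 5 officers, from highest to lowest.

By grade: Tran (Brigadier); then Fontaine, Vance and Obi (Lieutenant Colonel); then Osei (Major).
Fontaine, Vance and Obi are each a combat-command-badge holder, so the next rule applies.
Among Fontaine, Vance and Obi, by lineal number (lower first): Fontaine (145) before Vance (815) before Obi (889).
Full order: Tran, Fontaine, Vance, Obi, Osei.

Tran, Fontaine, Vance, Obi, Osei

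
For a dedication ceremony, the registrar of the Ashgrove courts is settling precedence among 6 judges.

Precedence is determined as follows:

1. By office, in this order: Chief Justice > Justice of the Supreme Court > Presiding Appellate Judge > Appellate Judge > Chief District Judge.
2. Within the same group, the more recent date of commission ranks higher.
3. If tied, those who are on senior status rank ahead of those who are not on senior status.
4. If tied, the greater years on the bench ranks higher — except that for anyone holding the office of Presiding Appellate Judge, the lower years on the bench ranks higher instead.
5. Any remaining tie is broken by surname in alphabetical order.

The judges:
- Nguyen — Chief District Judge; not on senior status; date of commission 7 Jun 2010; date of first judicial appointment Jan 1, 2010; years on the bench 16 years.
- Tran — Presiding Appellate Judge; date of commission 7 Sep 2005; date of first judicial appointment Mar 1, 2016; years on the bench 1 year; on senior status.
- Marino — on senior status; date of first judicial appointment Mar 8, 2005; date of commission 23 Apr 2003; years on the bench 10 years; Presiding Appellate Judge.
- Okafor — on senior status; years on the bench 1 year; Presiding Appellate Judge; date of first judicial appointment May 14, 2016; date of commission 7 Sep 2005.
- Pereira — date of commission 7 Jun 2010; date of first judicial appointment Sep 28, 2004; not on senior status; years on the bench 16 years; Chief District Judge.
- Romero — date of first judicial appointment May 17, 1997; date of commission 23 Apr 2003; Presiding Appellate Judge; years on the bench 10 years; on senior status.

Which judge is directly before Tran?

By office: Okafor, Tran, Marino and Romero (Presiding Appellate Judge); then Nguyen and Pereira (Chief District Judge).
Among Okafor, Tran, Marino and Romero, by date of commission (later first): Okafor and Tran (7 Sep 2005) before Marino and Romero (23 Apr 2003).
Okafor and Tran are each on senior status, so the next rule applies.
Okafor and Tran both have years on the bench 1 year, so the next rule applies.
Among Okafor and Tran, alphabetically by surname: Okafor before Tran.
Marino and Romero are each on senior status, so the next rule applies.
Marino and Romero both have years on the bench 10 years, so the next rule applies.
Among Marino and Romero, alphabetically by surname: Marino before Romero.
Nguyen and Pereira both have date of commission 7 Jun 2010, so the next rule applies.
Nguyen and Pereira are each not on senior status, so the next rule applies.
Nguyen and Pereira both have years on the bench 16 years, so the next rule applies.
Among Nguyen and Pereira, alphabetically by surname: Nguyen before Pereira.
Order: Okafor, Tran, Marino, Romero, Nguyen, Pereira.

Okafor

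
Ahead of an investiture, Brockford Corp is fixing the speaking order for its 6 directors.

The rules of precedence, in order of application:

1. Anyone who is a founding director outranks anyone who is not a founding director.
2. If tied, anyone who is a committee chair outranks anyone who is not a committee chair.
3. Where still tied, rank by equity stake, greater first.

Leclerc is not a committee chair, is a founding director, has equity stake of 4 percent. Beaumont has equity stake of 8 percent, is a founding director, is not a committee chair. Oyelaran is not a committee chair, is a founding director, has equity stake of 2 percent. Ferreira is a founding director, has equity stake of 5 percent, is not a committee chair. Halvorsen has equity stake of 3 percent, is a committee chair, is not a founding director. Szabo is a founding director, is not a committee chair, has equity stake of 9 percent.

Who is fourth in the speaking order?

By the first rule: Szabo, Beaumont, Ferreira, Leclerc and Oyelaran (each a founding director); then Halvorsen (not a founding director).
Szabo, Beaumont, Ferreira, Leclerc and Oyelaran are each not a committee chair, so the next rule applies.
Among Szabo, Beaumont, Ferreira, Leclerc and Oyelaran, by equity stake (higher first): Szabo (9 percent) before Beaumont (8 percent) before Ferreira (5 percent) before Leclerc (4 percent) before Oyelaran (2 percent).
Order: Szabo, Beaumont, Ferreira, Leclerc, Oyelaran, Halvorsen.

Leclerc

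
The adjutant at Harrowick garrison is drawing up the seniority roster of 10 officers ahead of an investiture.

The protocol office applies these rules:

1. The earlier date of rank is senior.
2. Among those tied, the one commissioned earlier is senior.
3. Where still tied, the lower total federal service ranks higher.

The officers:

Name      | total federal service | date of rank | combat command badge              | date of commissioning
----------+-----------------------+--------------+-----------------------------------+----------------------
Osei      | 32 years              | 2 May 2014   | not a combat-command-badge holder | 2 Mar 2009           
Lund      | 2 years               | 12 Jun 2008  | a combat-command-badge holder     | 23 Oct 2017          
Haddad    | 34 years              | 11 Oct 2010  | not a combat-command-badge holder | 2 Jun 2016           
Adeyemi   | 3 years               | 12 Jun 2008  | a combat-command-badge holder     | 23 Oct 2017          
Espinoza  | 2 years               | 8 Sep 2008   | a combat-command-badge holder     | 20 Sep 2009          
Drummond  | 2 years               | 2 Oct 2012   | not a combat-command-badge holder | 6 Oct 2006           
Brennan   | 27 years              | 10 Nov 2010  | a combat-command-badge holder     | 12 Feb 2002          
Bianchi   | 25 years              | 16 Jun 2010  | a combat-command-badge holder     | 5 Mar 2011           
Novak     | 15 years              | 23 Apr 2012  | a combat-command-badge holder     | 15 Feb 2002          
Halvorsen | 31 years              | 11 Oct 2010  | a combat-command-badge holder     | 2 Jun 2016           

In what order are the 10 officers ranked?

Lund, Adeyemi, Espinoza, Bianchi, Halvorsen, Haddad, Brennan, Novak, Drummond, Osei

By date of rank (earlier first): Lund and Adeyemi (both 12 Jun 2008); then Espinoza (8 Sep 2008); then Bianchi (16 Jun 2010); then Halvorsen and Haddad (both 11 Oct 2010); then Brennan (10 Nov 2010); then Novak (23 Apr 2012); then Drummond (2 Oct 2012); then Osei (2 May 2014).
Lund and Adeyemi both have date of commissioning 23 Oct 2017, so the next rule applies.
Among Lund and Adeyemi, by total federal service (lower first): Lund (2 years) before Adeyemi (3 years).
Halvorsen and Haddad both have date of commissioning 2 Jun 2016, so the next rule applies.
Among Halvorsen and Haddad, by total federal service (lower first): Halvorsen (31 years) before Haddad (34 years).
Full order: Lund, Adeyemi, Espinoza, Bianchi, Halvorsen, Haddad, Brennan, Novak, Drummond, Osei.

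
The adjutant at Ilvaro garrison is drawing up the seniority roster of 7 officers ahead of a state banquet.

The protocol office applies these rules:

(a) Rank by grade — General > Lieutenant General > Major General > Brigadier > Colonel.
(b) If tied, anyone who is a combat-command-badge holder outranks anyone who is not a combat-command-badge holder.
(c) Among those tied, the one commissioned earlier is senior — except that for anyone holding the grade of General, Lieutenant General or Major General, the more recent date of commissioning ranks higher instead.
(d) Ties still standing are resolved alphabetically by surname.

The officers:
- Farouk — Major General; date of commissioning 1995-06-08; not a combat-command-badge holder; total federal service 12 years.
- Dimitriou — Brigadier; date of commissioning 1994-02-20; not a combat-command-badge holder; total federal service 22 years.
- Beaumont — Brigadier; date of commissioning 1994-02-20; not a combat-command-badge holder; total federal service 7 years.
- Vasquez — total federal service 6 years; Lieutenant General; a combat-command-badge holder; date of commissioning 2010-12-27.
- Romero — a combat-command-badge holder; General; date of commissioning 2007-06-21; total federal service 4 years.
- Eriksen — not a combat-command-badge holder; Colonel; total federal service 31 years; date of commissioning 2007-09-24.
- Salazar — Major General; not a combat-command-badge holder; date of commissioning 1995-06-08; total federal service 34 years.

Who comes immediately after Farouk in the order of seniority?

Salazar

By grade: Romero (General); then Vasquez (Lieutenant General); then Farouk and Salazar (Major General); then Beaumont and Dimitriou (Brigadier); then Eriksen (Colonel).
Farouk and Salazar are each not a combat-command-badge holder, so the next rule applies.
Farouk and Salazar both have date of commissioning 1995-06-08, so the next rule applies.
Among Farouk and Salazar, alphabetically by surname: Farouk before Salazar.
Beaumont and Dimitriou are each not a combat-command-badge holder, so the next rule applies.
Beaumont and Dimitriou both have date of commissioning 1994-02-20, so the next rule applies.
Among Beaumont and Dimitriou, alphabetically by surname: Beaumont before Dimitriou.
Order: Romero, Vasquez, Farouk, Salazar, Beaumont, Dimitriou, Eriksen.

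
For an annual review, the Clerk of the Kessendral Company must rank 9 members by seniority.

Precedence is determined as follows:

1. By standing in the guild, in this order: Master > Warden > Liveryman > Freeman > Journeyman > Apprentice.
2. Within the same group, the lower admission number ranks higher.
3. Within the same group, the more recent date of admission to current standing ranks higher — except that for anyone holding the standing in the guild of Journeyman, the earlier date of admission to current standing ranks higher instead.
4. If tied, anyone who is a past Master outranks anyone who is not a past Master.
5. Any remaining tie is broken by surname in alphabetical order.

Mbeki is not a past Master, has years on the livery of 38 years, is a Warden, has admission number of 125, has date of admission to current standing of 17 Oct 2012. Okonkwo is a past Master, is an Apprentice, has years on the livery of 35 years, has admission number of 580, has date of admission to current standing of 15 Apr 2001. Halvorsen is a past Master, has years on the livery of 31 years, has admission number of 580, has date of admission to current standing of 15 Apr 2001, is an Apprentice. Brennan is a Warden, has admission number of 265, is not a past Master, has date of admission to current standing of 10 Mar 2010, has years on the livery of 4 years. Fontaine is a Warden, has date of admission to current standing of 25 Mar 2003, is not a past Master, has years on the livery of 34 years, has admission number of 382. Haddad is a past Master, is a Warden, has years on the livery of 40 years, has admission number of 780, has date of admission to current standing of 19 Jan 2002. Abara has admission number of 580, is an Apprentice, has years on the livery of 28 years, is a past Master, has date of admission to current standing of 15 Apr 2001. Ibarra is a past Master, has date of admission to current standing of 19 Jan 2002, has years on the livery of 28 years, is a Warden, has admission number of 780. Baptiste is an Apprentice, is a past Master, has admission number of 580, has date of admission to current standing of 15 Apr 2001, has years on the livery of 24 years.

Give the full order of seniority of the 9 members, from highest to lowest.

Mbeki, Brennan, Fontaine, Haddad, Ibarra, Abara, Baptiste, Halvorsen, Okonkwo

By standing in the guild: Mbeki, Brennan, Fontaine, Haddad and Ibarra (Warden); then Abara, Baptiste, Halvorsen and Okonkwo (Apprentice).
Among Mbeki, Brennan, Fontaine, Haddad and Ibarra, by admission number (lower first): Mbeki (125) before Brennan (265) before Fontaine (382) before Haddad and Ibarra (780).
Haddad and Ibarra both have date of admission to current standing 19 Jan 2002, so the next rule applies.
Haddad and Ibarra are each a past Master, so the next rule applies.
Among Haddad and Ibarra, alphabetically by surname: Haddad before Ibarra.
Abara, Baptiste, Halvorsen and Okonkwo all have admission number 580, so the next rule applies.
Abara, Baptiste, Halvorsen and Okonkwo all have date of admission to current standing 15 Apr 2001, so the next rule applies.
Abara, Baptiste, Halvorsen and Okonkwo are each a past Master, so the next rule applies.
Among Abara, Baptiste, Halvorsen and Okonkwo, alphabetically by surname: Abara before Baptiste before Halvorsen before Okonkwo.
Full order: Mbeki, Brennan, Fontaine, Haddad, Ibarra, Abara, Baptiste, Halvorsen, Okonkwo.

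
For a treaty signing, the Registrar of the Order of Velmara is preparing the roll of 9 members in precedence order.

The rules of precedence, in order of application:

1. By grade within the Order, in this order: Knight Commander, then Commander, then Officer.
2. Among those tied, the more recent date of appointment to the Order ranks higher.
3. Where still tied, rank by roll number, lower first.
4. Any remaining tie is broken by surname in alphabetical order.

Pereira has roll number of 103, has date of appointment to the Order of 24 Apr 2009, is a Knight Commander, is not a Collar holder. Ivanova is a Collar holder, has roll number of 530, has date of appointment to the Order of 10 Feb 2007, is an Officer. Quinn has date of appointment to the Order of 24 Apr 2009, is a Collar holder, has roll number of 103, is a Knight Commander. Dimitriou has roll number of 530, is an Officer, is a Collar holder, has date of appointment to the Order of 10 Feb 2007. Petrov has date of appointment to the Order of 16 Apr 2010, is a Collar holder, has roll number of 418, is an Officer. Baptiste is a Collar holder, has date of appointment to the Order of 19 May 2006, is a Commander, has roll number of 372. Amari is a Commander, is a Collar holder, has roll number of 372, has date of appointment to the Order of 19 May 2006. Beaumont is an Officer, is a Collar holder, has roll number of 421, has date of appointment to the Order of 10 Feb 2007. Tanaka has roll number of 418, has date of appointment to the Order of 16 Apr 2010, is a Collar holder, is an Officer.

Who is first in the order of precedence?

By grade within the Order: Pereira and Quinn (Knight Commander); then Amari and Baptiste (Commander); then Petrov, Tanaka, Beaumont, Dimitriou and Ivanova (Officer).
Pereira and Quinn both have date of appointment to the Order 24 Apr 2009, so the next rule applies.
Pereira and Quinn both have roll number 103, so the next rule applies.
Among Pereira and Quinn, alphabetically by surname: Pereira before Quinn.
Amari and Baptiste both have date of appointment to the Order 19 May 2006, so the next rule applies.
Amari and Baptiste both have roll number 372, so the next rule applies.
Among Amari and Baptiste, alphabetically by surname: Amari before Baptiste.
Among Petrov, Tanaka, Beaumont, Dimitriou and Ivanova, by date of appointment to the Order (later first): Petrov and Tanaka (16 Apr 2010) before Beaumont, Dimitriou and Ivanova (10 Feb 2007).
Petrov and Tanaka both have roll number 418, so the next rule applies.
Among Petrov and Tanaka, alphabetically by surname: Petrov before Tanaka.
Among Beaumont, Dimitriou and Ivanova, by roll number (lower first): Beaumont (421) before Dimitriou and Ivanova (530).
Among Dimitriou and Ivanova, alphabetically by surname: Dimitriou before Ivanova.
Order: Pereira, Quinn, Amari, Baptiste, Petrov, Tanaka, Beaumont, Dimitriou, Ivanova.

Pereira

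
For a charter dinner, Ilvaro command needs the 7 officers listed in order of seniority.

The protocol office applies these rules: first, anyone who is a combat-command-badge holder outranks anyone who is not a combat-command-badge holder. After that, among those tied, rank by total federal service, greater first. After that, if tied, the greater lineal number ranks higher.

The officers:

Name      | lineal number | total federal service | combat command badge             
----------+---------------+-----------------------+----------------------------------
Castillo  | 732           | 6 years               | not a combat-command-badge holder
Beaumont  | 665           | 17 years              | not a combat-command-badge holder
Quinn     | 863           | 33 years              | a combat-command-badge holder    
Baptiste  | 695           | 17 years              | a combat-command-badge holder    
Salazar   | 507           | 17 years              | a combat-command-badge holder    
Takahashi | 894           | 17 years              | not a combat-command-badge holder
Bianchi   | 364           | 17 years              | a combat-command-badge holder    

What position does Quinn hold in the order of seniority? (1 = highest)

1

By the first rule: Quinn, Baptiste, Salazar and Bianchi (each a combat-command-badge holder); then Takahashi, Beaumont and Castillo (each not a combat-command-badge holder).
Among Quinn, Baptiste, Salazar and Bianchi, by total federal service (higher first): Quinn (33 years) before Baptiste, Salazar and Bianchi (17 years).
Among Baptiste, Salazar and Bianchi, by lineal number (higher first): Baptiste (695) before Salazar (507) before Bianchi (364).
Among Takahashi, Beaumont and Castillo, by total federal service (higher first): Takahashi and Beaumont (17 years) before Castillo (6 years).
Among Takahashi and Beaumont, by lineal number (higher first): Takahashi (894) before Beaumont (665).
Order: Quinn, Baptiste, Salazar, Bianchi, Takahashi, Beaumont, Castillo. So position 1.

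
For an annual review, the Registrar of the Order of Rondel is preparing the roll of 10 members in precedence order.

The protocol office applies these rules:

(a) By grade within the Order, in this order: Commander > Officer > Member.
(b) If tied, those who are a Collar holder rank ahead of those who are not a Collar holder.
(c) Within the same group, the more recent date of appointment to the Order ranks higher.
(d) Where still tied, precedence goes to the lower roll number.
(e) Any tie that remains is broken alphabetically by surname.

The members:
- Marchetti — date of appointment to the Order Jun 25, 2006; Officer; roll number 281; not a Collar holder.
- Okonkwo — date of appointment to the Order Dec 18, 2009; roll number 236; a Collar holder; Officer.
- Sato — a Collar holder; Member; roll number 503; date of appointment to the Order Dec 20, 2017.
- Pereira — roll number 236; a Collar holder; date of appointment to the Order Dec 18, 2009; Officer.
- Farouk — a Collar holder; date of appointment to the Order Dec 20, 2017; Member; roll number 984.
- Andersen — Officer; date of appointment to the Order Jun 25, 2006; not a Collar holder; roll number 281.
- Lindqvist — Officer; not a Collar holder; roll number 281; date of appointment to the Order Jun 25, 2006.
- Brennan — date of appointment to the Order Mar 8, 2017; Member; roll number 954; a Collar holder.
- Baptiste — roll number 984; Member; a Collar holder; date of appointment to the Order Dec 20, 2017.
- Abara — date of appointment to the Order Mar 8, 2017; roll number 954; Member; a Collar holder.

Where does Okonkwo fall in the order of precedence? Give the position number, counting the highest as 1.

By grade within the Order: Okonkwo, Pereira, Andersen, Lindqvist and Marchetti (Officer); then Sato, Baptiste, Farouk, Abara and Brennan (Member).
Among Okonkwo, Pereira, Andersen, Lindqvist and Marchetti, a Collar holder before not a Collar holder: Okonkwo and Pereira (a Collar holder) before Andersen, Lindqvist and Marchetti (not a Collar holder).
Okonkwo and Pereira both have date of appointment to the Order Dec 18, 2009, so the next rule applies.
Okonkwo and Pereira both have roll number 236, so the next rule applies.
Among Okonkwo and Pereira, alphabetically by surname: Okonkwo before Pereira.
Andersen, Lindqvist and Marchetti all have date of appointment to the Order Jun 25, 2006, so the next rule applies.
Andersen, Lindqvist and Marchetti all have roll number 281, so the next rule applies.
Among Andersen, Lindqvist and Marchetti, alphabetically by surname: Andersen before Lindqvist before Marchetti.
Sato, Baptiste, Farouk, Abara and Brennan are each a Collar holder, so the next rule applies.
Among Sato, Baptiste, Farouk, Abara and Brennan, by date of appointment to the Order (later first): Sato, Baptiste and Farouk (Dec 20, 2017) before Abara and Brennan (Mar 8, 2017).
Among Sato, Baptiste and Farouk, by roll number (lower first): Sato (503) before Baptiste and Farouk (984).
Among Baptiste and Farouk, alphabetically by surname: Baptiste before Farouk.
Abara and Brennan both have roll number 954, so the next rule applies.
Among Abara and Brennan, alphabetically by surname: Abara before Brennan.
Order: Okonkwo, Pereira, Andersen, Lindqvist, Marchetti, Sato, Baptiste, Farouk, Abara, Brennan. So position 1.

1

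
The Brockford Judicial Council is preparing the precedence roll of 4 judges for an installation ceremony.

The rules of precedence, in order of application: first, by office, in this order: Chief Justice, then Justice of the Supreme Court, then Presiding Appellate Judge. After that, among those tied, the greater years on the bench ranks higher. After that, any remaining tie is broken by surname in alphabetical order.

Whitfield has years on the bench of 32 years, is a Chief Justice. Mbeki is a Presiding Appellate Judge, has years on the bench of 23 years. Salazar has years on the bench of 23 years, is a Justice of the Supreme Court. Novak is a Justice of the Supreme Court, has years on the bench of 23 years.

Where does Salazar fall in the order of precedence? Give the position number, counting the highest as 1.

3

By office: Whitfield (Chief Justice); then Novak and Salazar (Justice of the Supreme Court); then Mbeki (Presiding Appellate Judge).
Novak and Salazar both have years on the bench 23 years, so the next rule applies.
Among Novak and Salazar, alphabetically by surname: Novak before Salazar.
Order: Whitfield, Novak, Salazar, Mbeki. So position 3.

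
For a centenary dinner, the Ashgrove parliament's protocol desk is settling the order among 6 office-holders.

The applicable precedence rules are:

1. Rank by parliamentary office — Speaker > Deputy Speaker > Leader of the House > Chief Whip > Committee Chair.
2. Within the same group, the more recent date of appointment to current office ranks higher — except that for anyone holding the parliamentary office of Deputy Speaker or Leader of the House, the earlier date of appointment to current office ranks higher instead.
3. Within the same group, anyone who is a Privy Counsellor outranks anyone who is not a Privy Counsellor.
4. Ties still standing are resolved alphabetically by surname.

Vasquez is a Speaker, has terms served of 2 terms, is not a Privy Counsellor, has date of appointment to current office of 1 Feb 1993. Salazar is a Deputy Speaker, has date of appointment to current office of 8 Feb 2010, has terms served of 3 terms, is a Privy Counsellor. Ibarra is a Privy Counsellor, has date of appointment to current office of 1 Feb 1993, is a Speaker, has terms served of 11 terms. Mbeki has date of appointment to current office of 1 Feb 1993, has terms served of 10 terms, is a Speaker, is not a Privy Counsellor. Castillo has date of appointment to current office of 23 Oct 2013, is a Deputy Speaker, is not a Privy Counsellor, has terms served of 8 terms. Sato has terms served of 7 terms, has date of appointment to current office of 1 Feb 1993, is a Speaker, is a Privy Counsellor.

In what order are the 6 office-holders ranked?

Ibarra, Sato, Mbeki, Vasquez, Salazar, Castillo

By parliamentary office: Ibarra, Sato, Mbeki and Vasquez (Speaker); then Salazar and Castillo (Deputy Speaker).
Ibarra, Sato, Mbeki and Vasquez all have date of appointment to current office 1 Feb 1993, so the next rule applies.
Among Ibarra, Sato, Mbeki and Vasquez, a Privy Counsellor before not a Privy Counsellor: Ibarra and Sato (a Privy Counsellor) before Mbeki and Vasquez (not a Privy Counsellor).
Among Ibarra and Sato, alphabetically by surname: Ibarra before Sato.
Among Mbeki and Vasquez, alphabetically by surname: Mbeki before Vasquez.
Among Salazar and Castillo, by date of appointment to current office (earlier first) (reversed rule for this group): Salazar (8 Feb 2010) before Castillo (23 Oct 2013).
Full order: Ibarra, Sato, Mbeki, Vasquez, Salazar, Castillo.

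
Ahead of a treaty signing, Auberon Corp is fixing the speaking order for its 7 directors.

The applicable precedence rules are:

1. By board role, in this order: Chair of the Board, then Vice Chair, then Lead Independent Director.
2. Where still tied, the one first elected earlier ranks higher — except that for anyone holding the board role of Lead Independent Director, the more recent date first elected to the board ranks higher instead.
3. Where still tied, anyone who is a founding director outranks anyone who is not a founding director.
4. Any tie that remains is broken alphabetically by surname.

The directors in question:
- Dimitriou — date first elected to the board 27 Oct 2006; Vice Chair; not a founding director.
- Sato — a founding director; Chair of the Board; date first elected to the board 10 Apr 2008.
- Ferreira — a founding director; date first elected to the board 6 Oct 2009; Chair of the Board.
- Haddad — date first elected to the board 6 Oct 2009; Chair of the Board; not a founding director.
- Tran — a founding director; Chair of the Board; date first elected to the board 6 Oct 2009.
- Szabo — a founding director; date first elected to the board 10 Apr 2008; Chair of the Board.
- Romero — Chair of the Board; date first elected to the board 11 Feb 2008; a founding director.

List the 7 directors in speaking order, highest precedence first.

Romero, Sato, Szabo, Ferreira, Tran, Haddad, Dimitriou

By board role: Romero, Sato, Szabo, Ferreira, Tran and Haddad (Chair of the Board); then Dimitriou (Vice Chair).
Among Romero, Sato, Szabo, Ferreira, Tran and Haddad, by date first elected to the board (earlier first): Romero (11 Feb 2008) before Sato and Szabo (10 Apr 2008) before Ferreira, Tran and Haddad (6 Oct 2009).
Sato and Szabo are each a founding director, so the next rule applies.
Among Sato and Szabo, alphabetically by surname: Sato before Szabo.
Among Ferreira, Tran and Haddad, a founding director before not a founding director: Ferreira and Tran (a founding director) before Haddad (not a founding director).
Among Ferreira and Tran, alphabetically by surname: Ferreira before Tran.
Full order: Romero, Sato, Szabo, Ferreira, Tran, Haddad, Dimitriou.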